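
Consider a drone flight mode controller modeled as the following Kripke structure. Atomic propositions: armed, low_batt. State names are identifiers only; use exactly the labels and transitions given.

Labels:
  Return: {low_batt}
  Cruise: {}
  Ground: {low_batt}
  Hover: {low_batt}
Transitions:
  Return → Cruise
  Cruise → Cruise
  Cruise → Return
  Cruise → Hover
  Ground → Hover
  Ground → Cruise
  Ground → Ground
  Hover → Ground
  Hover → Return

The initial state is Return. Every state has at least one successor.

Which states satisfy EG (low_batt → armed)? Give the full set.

{Cruise}

States satisfying low_batt → armed: {Cruise}.
States satisfying EG (low_batt → armed): {Cruise}.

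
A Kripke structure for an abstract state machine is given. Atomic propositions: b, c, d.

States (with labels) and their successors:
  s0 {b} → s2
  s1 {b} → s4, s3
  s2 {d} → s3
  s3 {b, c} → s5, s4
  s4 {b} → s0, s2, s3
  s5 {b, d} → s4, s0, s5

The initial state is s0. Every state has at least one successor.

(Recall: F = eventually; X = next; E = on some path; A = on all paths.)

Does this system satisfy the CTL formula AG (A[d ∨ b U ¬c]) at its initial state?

States satisfying A[d ∨ b U ¬c]: {s0, s1, s2, s3, s4, s5}.
States satisfying AG (A[d ∨ b U ¬c]): {s0, s1, s2, s3, s4, s5}.
Every state reachable from s0 satisfies A[d ∨ b U ¬c].
s0 ∈ Sat(AG (A[d ∨ b U ¬c])).

Yes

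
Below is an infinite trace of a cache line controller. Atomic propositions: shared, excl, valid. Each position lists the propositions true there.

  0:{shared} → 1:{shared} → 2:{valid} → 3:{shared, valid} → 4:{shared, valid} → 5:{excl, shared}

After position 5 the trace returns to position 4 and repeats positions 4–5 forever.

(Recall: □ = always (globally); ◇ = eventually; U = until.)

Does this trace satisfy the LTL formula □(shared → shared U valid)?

Satisfied

shared → shared U valid holds at every position 0..5, and those are all positions ever visited, so □(shared → shared U valid) holds.
Positions where shared holds: 0, 1, 3, 4, 5.
Check shared U valid at each: 0→ok, 1→ok, 3→ok, 4→ok, 5→ok.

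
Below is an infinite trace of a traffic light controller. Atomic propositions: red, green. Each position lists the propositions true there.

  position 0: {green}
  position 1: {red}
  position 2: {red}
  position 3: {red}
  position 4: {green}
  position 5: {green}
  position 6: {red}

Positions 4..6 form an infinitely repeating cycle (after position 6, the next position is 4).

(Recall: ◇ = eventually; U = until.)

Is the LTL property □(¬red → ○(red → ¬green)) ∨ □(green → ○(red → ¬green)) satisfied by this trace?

¬red → ○(red → ¬green) holds at every position 0..6, and those are all positions ever visited, so □(¬red → ○(red → ¬green)) holds.
Positions where ¬red holds: 0, 4, 5.
Check ○(red → ¬green) at each: 0→ok, 4→ok, 5→ok.
green → ○(red → ¬green) holds at every position 0..6, and those are all positions ever visited, so □(green → ○(red → ¬green)) holds.
Positions where green holds: 0, 4, 5.
Check ○(red → ¬green) at each: 0→ok, 4→ok, 5→ok.
At position 0: □(¬red → ○(red → ¬green)) is true; □(green → ○(red → ¬green)) is true; so □(¬red → ○(red → ¬green)) ∨ □(green → ○(red → ¬green)) is true.

Yes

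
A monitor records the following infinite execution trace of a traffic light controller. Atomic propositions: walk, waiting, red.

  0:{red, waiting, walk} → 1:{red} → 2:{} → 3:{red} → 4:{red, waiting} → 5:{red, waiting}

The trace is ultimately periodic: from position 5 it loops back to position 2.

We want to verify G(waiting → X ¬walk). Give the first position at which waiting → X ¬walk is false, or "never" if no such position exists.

waiting → X ¬walk holds at every position 0..5, and those are all the positions the trace ever visits, so the invariant G(waiting → X ¬walk) is never violated.

never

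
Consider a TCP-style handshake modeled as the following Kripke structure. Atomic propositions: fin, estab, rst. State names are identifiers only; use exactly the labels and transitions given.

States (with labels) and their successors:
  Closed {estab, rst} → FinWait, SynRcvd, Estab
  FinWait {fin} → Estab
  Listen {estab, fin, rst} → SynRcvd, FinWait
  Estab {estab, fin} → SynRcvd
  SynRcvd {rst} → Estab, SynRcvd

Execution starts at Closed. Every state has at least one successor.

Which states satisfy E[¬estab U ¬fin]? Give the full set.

{Closed, SynRcvd}

States satisfying ¬estab: {FinWait, SynRcvd}.
States satisfying ¬fin: {Closed, SynRcvd}.
States satisfying E[¬estab U ¬fin]: {Closed, SynRcvd}.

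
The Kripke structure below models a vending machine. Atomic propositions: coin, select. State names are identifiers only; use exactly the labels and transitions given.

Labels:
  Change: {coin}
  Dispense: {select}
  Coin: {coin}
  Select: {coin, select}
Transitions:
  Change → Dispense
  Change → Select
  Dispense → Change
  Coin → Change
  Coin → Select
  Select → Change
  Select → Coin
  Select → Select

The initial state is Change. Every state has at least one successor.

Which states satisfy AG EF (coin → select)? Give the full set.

States satisfying EF (coin → select): {Change, Dispense, Coin, Select}.
States satisfying AG EF (coin → select): {Change, Dispense, Coin, Select}.

{Change, Dispense, Coin, Select}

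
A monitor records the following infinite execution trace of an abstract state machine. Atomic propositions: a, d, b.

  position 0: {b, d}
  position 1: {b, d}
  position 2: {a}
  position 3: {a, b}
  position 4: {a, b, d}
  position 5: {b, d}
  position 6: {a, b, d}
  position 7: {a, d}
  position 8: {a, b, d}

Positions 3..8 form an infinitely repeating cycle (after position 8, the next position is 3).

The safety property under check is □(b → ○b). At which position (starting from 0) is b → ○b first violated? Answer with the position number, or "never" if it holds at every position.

Check b → ○b at each position in order: 0 ✓.
At position 1 the labels are {b, d} and the next position 2 has {a}, so b → ○b is false there. This is the first violation.

1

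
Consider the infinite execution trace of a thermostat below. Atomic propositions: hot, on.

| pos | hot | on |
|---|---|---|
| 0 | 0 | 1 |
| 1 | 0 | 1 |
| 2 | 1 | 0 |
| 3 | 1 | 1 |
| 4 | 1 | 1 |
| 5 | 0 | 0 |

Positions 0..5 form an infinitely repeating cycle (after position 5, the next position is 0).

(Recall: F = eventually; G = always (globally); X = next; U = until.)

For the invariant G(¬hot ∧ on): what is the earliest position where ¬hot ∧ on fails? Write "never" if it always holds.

2

Check ¬hot ∧ on at each position in order: 0 ✓, 1 ✓.
At position 2 the labels are {hot}, so ¬hot ∧ on is false there. This is the first violation.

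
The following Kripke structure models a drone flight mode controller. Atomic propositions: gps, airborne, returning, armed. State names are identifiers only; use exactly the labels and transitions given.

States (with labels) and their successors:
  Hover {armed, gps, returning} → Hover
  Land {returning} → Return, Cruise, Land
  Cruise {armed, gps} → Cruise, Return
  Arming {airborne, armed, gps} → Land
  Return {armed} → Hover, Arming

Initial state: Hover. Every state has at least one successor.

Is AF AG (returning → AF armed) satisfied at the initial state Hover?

States satisfying AG (returning → AF armed): {Hover}.
States satisfying AF AG (returning → AF armed): {Hover}.
Hover ∈ Sat(AF AG (returning → AF armed)).

Holds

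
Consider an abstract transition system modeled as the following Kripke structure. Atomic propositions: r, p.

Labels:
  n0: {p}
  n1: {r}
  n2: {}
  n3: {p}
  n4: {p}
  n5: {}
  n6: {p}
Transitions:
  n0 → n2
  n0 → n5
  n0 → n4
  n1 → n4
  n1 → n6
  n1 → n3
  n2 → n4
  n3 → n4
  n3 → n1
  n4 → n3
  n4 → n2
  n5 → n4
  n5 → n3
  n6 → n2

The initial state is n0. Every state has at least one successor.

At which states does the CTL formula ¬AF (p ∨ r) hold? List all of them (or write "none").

none

States satisfying p ∨ r: {n0, n1, n3, n4, n6}.
States satisfying AF (p ∨ r): {n0, n1, n2, n3, n4, n5, n6}.
States satisfying ¬AF (p ∨ r): ∅.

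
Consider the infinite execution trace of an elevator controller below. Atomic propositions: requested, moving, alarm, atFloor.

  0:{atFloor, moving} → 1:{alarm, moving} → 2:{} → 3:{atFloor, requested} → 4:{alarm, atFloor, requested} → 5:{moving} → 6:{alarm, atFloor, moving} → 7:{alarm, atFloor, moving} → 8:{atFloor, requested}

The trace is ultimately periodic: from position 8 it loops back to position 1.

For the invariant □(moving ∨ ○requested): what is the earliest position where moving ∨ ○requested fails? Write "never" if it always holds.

4

Check moving ∨ ○requested at each position in order: 0 ✓, 1 ✓, 2 ✓, 3 ✓.
At position 4 the labels are {alarm, atFloor, requested} and the next position 5 has {moving}, so moving ∨ ○requested is false there. This is the first violation.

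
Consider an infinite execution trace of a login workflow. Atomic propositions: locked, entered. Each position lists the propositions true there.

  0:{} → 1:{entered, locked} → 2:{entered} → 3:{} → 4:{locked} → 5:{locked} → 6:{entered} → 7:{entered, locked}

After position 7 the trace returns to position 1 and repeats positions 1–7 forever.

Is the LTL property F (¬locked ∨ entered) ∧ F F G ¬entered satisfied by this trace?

¬locked ∨ entered holds at position 0, which is reachable from 0, so F (¬locked ∨ entered) holds.
F G ¬entered is false at every position 0..7, so it never becomes true and F F G ¬entered fails.
At position 0: F (¬locked ∨ entered) is true; F F G ¬entered is false; so F (¬locked ∨ entered) ∧ F F G ¬entered is false.

No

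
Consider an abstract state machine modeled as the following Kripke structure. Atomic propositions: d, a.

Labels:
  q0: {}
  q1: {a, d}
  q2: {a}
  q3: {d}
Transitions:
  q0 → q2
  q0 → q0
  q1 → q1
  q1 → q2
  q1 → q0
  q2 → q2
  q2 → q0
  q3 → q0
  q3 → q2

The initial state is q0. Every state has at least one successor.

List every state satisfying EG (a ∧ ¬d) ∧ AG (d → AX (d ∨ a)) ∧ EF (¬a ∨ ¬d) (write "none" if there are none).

{q2}

States satisfying a ∧ ¬d: {q2}.
States satisfying EG (a ∧ ¬d): {q2}.
States satisfying d → AX (d ∨ a): {q0, q2}.
States satisfying AG (d → AX (d ∨ a)): {q0, q2}.
States satisfying ¬a ∨ ¬d: {q0, q2, q3}.
States satisfying EF (¬a ∨ ¬d): {q0, q1, q2, q3}.
States satisfying AG (d → AX (d ∨ a)) ∧ EF (¬a ∨ ¬d): {q0, q2}.
States satisfying EG (a ∧ ¬d) ∧ AG (d → AX (d ∨ a)) ∧ EF (¬a ∨ ¬d): {q2}.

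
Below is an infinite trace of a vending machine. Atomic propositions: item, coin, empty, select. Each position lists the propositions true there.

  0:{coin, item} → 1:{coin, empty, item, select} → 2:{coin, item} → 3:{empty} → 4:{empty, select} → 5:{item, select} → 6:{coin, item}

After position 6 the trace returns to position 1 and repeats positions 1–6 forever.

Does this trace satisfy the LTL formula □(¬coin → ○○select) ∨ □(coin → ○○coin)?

¬coin → ○○select must hold at every position from 0 onward. It fails at position 4, so □(¬coin → ○○select) is false.
Positions where ¬coin holds: 3, 4, 5.
Check ○○select at each: 3→ok, 4→fails, 5→ok.
coin → ○○coin must hold at every position from 0 onward. It fails at position 1, so □(coin → ○○coin) is false.
Positions where coin holds: 0, 1, 2, 6.
Check ○○coin at each: 0→ok, 1→fails, 2→fails, 6→ok.
At position 0: □(¬coin → ○○select) is false; □(coin → ○○coin) is false; so □(¬coin → ○○select) ∨ □(coin → ○○coin) is false.

Does not hold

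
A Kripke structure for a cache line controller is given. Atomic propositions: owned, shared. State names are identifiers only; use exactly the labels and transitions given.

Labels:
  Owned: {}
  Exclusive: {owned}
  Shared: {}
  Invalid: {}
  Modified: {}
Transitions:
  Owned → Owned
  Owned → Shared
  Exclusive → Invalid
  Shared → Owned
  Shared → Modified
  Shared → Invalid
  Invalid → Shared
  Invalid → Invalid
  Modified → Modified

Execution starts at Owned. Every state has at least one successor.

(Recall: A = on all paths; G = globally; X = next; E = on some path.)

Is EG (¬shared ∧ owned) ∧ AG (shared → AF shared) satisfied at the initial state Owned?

States satisfying ¬shared ∧ owned: {Exclusive}.
States satisfying EG (¬shared ∧ owned): ∅.
States satisfying shared → AF shared: {Owned, Exclusive, Shared, Invalid, Modified}.
States satisfying AG (shared → AF shared): {Owned, Exclusive, Shared, Invalid, Modified}.
States satisfying EG (¬shared ∧ owned) ∧ AG (shared → AF shared): ∅.
Owned ∉ Sat(EG (¬shared ∧ owned) ∧ AG (shared → AF shared)).

No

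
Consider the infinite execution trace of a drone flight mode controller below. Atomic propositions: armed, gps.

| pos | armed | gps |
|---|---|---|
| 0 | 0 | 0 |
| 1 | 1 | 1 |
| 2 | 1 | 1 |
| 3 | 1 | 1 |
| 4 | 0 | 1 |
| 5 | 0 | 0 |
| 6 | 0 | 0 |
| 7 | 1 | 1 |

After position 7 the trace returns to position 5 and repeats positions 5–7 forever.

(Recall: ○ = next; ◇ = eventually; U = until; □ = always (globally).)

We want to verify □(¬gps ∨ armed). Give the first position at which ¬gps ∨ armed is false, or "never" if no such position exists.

Check ¬gps ∨ armed at each position in order: 0 ✓, 1 ✓, 2 ✓, 3 ✓.
At position 4 the labels are {gps}, so ¬gps ∨ armed is false there. This is the first violation.

4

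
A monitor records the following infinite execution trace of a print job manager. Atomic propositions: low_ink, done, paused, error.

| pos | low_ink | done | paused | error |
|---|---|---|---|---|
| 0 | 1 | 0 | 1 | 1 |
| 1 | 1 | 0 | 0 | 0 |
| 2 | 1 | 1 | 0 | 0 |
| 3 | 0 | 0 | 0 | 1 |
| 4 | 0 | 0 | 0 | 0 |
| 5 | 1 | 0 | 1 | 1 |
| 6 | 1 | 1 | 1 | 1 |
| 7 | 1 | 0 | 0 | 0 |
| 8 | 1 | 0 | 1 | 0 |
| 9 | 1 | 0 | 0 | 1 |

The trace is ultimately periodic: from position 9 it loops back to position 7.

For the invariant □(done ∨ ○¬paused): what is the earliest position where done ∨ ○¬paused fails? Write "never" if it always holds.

Check done ∨ ○¬paused at each position in order: 0 ✓, 1 ✓, 2 ✓, 3 ✓.
At position 4 the labels are {} and the next position 5 has {error, low_ink, paused}, so done ∨ ○¬paused is false there. This is the first violation.

4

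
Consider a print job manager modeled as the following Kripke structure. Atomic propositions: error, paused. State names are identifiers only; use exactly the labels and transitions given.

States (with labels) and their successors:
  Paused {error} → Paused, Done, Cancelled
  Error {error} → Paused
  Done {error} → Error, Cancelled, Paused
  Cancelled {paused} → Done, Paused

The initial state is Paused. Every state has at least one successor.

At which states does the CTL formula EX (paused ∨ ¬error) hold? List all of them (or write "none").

{Paused, Done}

States satisfying paused ∨ ¬error: {Cancelled}.
States satisfying EX (paused ∨ ¬error): {Paused, Done}.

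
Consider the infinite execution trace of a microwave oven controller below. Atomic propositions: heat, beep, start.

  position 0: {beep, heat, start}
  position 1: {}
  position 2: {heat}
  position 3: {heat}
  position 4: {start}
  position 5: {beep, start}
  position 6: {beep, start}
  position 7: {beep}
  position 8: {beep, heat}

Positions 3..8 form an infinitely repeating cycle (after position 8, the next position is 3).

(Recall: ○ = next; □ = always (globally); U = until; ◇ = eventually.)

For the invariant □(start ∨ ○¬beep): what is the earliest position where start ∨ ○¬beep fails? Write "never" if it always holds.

Check start ∨ ○¬beep at each position in order: 0 ✓, 1 ✓, 2 ✓, 3 ✓, 4 ✓, 5 ✓, 6 ✓.
At position 7 the labels are {beep} and the next position 8 has {beep, heat}, so start ∨ ○¬beep is false there. This is the first violation.

7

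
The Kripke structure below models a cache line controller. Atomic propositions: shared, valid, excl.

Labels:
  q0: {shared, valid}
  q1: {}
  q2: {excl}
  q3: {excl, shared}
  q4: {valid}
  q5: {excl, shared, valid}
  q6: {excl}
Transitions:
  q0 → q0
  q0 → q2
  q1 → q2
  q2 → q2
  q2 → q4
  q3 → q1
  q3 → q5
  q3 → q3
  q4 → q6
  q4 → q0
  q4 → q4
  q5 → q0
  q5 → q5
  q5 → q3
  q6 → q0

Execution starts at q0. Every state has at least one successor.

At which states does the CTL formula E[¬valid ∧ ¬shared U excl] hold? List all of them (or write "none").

States satisfying ¬valid ∧ ¬shared: {q1, q2, q6}.
States satisfying excl: {q2, q3, q5, q6}.
States satisfying E[¬valid ∧ ¬shared U excl]: {q1, q2, q3, q5, q6}.

{q1, q2, q3, q5, q6}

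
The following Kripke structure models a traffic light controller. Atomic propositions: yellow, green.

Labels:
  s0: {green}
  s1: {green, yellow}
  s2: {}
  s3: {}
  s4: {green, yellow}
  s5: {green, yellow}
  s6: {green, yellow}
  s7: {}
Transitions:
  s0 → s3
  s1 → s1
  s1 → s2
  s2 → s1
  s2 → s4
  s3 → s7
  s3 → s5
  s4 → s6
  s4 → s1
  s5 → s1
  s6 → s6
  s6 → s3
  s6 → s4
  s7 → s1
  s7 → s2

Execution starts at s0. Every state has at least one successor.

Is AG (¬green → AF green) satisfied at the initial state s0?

States satisfying ¬green → AF green: {s0, s1, s2, s3, s4, s5, s6, s7}.
States satisfying AG (¬green → AF green): {s0, s1, s2, s3, s4, s5, s6, s7}.
Every state reachable from s0 satisfies ¬green → AF green.
s0 ∈ Sat(AG (¬green → AF green)).

Yes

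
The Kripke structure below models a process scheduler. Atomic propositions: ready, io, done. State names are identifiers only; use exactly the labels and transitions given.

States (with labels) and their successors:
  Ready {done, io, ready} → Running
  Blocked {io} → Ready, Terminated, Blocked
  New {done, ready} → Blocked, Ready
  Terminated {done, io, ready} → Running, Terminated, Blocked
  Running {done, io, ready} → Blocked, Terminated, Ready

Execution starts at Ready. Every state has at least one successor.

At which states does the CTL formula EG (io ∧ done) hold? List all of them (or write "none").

{Ready, Terminated, Running}

States satisfying io ∧ done: {Ready, Terminated, Running}.
States satisfying EG (io ∧ done): {Ready, Terminated, Running}.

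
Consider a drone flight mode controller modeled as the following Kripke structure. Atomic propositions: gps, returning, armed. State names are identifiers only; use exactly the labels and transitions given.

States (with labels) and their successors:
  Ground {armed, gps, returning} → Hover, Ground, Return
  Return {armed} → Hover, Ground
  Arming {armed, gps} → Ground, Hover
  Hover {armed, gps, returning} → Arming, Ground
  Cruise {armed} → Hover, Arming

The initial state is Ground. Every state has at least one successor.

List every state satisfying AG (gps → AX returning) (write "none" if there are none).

States satisfying gps → AX returning: {Return, Arming, Cruise}.
States satisfying AG (gps → AX returning): ∅.

none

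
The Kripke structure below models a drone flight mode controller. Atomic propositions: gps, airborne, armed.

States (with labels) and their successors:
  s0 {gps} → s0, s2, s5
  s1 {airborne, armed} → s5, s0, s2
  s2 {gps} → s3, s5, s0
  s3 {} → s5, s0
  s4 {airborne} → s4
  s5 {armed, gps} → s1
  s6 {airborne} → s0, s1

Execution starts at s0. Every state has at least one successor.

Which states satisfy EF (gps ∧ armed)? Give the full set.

States satisfying gps ∧ armed: {s5}.
States satisfying EF (gps ∧ armed): {s0, s1, s2, s3, s5, s6}.

{s0, s1, s2, s3, s5, s6}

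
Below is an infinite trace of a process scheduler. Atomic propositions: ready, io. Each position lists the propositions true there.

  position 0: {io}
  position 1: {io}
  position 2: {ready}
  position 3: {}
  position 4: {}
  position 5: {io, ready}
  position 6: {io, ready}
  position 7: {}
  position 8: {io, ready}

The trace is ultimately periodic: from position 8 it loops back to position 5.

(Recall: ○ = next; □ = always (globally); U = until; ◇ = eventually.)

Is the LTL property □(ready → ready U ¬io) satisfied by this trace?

ready → ready U ¬io holds at every position 0..8, and those are all positions ever visited, so □(ready → ready U ¬io) holds.
Positions where ready holds: 2, 5, 6, 8.
Check ready U ¬io at each: 2→ok, 5→ok, 6→ok, 8→ok.

Yes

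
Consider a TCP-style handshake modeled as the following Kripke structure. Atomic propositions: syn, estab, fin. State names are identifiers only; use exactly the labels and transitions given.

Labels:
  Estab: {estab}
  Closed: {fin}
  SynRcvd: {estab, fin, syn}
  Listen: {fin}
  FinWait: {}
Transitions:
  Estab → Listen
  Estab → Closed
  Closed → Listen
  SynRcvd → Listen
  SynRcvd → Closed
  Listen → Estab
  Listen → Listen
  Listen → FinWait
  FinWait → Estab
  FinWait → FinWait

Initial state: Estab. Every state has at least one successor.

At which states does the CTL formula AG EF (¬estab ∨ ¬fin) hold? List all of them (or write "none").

States satisfying EF (¬estab ∨ ¬fin): {Estab, Closed, SynRcvd, Listen, FinWait}.
States satisfying AG EF (¬estab ∨ ¬fin): {Estab, Closed, SynRcvd, Listen, FinWait}.

{Estab, Closed, SynRcvd, Listen, FinWait}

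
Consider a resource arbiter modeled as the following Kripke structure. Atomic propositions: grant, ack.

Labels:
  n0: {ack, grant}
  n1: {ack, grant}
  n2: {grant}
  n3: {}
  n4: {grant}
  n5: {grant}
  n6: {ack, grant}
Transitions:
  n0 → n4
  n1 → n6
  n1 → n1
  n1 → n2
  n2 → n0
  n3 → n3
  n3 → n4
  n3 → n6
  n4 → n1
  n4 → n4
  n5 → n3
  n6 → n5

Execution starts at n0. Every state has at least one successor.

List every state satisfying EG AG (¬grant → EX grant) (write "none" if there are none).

States satisfying AG (¬grant → EX grant): {n0, n1, n2, n3, n4, n5, n6}.
States satisfying EG AG (¬grant → EX grant): {n0, n1, n2, n3, n4, n5, n6}.

{n0, n1, n2, n3, n4, n5, n6}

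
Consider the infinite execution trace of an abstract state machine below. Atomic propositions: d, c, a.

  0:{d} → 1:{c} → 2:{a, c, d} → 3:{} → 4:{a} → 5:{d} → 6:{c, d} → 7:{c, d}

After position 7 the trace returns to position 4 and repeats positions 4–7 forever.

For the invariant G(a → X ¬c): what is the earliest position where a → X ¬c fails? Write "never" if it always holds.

a → X ¬c holds at every position 0..7, and those are all the positions the trace ever visits, so the invariant G(a → X ¬c) is never violated.

never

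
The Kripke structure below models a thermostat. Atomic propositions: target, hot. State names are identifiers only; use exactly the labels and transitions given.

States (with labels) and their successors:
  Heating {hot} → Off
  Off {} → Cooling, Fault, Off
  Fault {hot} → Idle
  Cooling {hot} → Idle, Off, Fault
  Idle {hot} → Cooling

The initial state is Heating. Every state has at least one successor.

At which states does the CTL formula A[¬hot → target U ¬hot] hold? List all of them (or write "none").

States satisfying ¬hot → target: {Heating, Fault, Cooling, Idle}.
States satisfying ¬hot: {Off}.
States satisfying A[¬hot → target U ¬hot]: {Heating, Off}.

{Heating, Off}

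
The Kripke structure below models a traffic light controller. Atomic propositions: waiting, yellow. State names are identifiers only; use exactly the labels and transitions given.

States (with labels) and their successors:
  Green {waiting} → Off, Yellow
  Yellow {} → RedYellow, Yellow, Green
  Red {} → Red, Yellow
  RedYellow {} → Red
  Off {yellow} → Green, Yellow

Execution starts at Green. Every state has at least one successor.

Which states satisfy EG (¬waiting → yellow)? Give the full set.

States satisfying ¬waiting → yellow: {Green, Off}.
States satisfying EG (¬waiting → yellow): {Green, Off}.

{Green, Off}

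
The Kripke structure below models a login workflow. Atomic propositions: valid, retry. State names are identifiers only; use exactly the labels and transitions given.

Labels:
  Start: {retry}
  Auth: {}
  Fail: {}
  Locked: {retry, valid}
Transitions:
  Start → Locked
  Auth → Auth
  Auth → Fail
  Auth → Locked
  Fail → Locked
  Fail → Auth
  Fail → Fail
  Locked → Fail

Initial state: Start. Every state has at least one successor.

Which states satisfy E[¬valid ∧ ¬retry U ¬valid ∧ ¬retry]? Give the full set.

States satisfying ¬valid ∧ ¬retry: {Auth, Fail}.
States satisfying E[¬valid ∧ ¬retry U ¬valid ∧ ¬retry]: {Auth, Fail}.

{Auth, Fail}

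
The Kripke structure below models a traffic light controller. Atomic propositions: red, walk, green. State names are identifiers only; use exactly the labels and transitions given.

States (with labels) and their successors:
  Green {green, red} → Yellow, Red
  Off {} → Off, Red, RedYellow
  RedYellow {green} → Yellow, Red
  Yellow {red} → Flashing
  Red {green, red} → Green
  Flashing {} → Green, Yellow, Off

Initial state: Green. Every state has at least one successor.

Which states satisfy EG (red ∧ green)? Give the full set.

{Green, Red}

States satisfying red ∧ green: {Green, Red}.
States satisfying EG (red ∧ green): {Green, Red}.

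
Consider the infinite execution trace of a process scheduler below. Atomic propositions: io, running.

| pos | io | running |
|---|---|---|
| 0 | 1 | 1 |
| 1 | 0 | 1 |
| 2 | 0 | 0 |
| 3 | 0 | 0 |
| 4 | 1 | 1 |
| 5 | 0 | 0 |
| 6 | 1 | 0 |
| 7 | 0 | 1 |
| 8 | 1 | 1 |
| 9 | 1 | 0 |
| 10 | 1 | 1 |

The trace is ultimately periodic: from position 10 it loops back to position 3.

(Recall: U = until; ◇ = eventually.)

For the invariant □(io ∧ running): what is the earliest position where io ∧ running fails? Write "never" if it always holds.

Check io ∧ running at each position in order: 0 ✓.
At position 1 the labels are {running}, so io ∧ running is false there. This is the first violation.

1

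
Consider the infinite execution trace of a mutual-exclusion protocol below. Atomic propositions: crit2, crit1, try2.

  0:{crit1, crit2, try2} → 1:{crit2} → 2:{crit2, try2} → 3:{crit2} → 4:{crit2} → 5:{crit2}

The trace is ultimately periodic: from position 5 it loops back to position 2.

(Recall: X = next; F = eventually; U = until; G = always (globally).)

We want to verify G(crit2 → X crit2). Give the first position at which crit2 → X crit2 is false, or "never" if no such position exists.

never

crit2 → X crit2 holds at every position 0..5, and those are all the positions the trace ever visits, so the invariant G(crit2 → X crit2) is never violated.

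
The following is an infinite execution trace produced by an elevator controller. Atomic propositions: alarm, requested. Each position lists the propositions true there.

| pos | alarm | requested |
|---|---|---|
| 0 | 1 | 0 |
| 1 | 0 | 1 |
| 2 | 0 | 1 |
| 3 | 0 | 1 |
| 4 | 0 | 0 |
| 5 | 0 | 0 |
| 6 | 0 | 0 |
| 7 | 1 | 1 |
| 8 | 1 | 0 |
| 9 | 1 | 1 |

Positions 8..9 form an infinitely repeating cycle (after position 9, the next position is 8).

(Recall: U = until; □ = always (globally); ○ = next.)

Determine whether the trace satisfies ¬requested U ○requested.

Walking from position 0: ○requested first holds at position 0, and ¬requested holds at every earlier position along the way, so ¬requested U ○requested holds.

Satisfied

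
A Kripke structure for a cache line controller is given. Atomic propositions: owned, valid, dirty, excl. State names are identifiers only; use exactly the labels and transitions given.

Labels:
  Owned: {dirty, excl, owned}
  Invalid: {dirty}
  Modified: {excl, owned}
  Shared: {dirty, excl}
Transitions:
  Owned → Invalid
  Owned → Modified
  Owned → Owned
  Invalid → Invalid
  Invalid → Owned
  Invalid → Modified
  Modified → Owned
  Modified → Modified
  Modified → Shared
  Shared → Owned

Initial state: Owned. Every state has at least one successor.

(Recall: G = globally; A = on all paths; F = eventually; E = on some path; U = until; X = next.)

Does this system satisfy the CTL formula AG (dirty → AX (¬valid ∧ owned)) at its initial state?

No

States satisfying dirty → AX (¬valid ∧ owned): {Modified, Shared}.
States satisfying AG (dirty → AX (¬valid ∧ owned)): ∅.
Invalid is reachable from Owned and violates dirty → AX (¬valid ∧ owned), so AG fails at Owned.
Owned ∉ Sat(AG (dirty → AX (¬valid ∧ owned))).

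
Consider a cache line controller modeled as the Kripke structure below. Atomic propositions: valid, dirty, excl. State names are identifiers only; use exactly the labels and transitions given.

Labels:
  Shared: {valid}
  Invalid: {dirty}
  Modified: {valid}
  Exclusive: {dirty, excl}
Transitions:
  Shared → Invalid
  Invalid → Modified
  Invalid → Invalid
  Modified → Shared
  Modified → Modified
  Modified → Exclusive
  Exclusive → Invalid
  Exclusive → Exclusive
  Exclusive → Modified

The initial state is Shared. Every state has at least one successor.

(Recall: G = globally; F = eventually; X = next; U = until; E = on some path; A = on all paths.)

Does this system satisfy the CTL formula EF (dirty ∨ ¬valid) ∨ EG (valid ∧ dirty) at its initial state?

States satisfying dirty ∨ ¬valid: {Invalid, Exclusive}.
States satisfying EF (dirty ∨ ¬valid): {Shared, Invalid, Modified, Exclusive}.
States satisfying valid ∧ dirty: ∅.
States satisfying EG (valid ∧ dirty): ∅.
States satisfying EF (dirty ∨ ¬valid) ∨ EG (valid ∧ dirty): {Shared, Invalid, Modified, Exclusive}.
Shared ∈ Sat(EF (dirty ∨ ¬valid) ∨ EG (valid ∧ dirty)).

Satisfied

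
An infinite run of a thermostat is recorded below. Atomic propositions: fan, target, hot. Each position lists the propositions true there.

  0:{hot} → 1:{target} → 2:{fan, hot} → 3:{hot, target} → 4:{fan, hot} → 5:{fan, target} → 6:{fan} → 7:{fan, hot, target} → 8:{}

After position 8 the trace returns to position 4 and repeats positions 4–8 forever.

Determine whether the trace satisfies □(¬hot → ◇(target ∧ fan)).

Satisfied

¬hot → ◇(target ∧ fan) holds at every position 0..8, and those are all positions ever visited, so □(¬hot → ◇(target ∧ fan)) holds.
Positions where ¬hot holds: 1, 5, 6, 8.
Check ◇(target ∧ fan) at each: 1→ok, 5→ok, 6→ok, 8→ok.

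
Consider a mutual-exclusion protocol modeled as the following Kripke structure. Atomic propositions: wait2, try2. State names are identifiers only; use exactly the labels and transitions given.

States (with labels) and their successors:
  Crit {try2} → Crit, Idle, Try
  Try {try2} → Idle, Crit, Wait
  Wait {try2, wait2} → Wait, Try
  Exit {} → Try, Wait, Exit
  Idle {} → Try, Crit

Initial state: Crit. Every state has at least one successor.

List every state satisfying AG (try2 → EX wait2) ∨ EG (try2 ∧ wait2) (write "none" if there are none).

{Wait}

States satisfying try2 → EX wait2: {Try, Wait, Exit, Idle}.
States satisfying AG (try2 → EX wait2): ∅.
States satisfying try2 ∧ wait2: {Wait}.
States satisfying EG (try2 ∧ wait2): {Wait}.
States satisfying AG (try2 → EX wait2) ∨ EG (try2 ∧ wait2): {Wait}.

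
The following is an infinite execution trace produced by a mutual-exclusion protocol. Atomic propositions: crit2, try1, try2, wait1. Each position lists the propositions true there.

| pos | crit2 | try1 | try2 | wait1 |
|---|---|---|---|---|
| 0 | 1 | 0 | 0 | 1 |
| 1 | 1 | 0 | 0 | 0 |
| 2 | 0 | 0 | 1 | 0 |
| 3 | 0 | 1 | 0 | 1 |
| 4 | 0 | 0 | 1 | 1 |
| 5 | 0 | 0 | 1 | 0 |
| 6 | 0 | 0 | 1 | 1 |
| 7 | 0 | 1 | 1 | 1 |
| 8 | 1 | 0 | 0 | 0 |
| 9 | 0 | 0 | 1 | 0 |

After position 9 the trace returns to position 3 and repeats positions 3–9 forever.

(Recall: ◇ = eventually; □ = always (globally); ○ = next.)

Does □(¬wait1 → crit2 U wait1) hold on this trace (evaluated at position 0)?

¬wait1 → crit2 U wait1 must hold at every position from 0 onward. It fails at position 1, so □(¬wait1 → crit2 U wait1) is false.
Positions where ¬wait1 holds: 1, 2, 5, 8, 9.
Check crit2 U wait1 at each: 1→fails, 2→fails, 5→fails, 8→fails, 9→fails.

No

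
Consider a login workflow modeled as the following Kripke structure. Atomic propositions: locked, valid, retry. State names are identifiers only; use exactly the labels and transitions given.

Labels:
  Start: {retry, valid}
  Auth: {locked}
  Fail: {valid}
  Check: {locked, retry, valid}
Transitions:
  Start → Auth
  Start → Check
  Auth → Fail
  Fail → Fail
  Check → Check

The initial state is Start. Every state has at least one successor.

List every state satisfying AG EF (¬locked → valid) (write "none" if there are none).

States satisfying EF (¬locked → valid): {Start, Auth, Fail, Check}.
States satisfying AG EF (¬locked → valid): {Start, Auth, Fail, Check}.

{Start, Auth, Fail, Check}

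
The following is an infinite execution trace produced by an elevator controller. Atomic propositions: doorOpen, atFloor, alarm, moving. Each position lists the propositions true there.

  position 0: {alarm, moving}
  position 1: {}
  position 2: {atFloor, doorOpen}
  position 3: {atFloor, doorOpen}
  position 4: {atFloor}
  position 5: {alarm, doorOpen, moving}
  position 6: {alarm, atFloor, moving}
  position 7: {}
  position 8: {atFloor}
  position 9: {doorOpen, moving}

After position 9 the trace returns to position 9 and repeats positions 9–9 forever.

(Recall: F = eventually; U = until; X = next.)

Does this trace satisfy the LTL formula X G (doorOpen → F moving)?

The position after 0 is 1; G (doorOpen → F moving) is true there.

Satisfied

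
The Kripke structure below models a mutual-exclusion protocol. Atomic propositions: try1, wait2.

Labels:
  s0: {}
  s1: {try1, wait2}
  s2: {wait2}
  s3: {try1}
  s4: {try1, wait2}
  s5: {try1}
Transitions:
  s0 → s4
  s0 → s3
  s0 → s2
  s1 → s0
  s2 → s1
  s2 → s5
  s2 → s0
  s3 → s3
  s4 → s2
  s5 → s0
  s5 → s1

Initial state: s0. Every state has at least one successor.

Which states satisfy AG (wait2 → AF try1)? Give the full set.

States satisfying wait2 → AF try1: {s0, s1, s3, s4, s5}.
States satisfying AG (wait2 → AF try1): {s3}.

{s3}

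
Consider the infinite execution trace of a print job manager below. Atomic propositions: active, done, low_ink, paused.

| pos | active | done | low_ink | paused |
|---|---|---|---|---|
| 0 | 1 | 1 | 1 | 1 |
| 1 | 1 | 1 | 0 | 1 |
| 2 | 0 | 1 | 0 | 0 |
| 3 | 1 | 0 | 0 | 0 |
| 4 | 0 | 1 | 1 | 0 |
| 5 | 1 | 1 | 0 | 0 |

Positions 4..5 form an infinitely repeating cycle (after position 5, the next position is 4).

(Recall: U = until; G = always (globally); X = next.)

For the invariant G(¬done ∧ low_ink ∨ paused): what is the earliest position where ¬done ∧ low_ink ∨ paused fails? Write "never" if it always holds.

Check ¬done ∧ low_ink ∨ paused at each position in order: 0 ✓, 1 ✓.
At position 2 the labels are {done}, so ¬done ∧ low_ink ∨ paused is false there. This is the first violation.

2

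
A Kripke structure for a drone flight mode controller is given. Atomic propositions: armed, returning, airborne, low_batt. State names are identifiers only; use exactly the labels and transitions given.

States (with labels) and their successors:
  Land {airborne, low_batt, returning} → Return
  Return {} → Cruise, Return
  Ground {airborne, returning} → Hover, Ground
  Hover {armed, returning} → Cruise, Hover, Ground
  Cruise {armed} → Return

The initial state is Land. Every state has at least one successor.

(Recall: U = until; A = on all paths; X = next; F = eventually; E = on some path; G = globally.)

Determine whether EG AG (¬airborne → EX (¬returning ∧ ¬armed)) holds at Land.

Satisfied

States satisfying AG (¬airborne → EX (¬returning ∧ ¬armed)): {Land, Return, Cruise}.
States satisfying EG AG (¬airborne → EX (¬returning ∧ ¬armed)): {Land, Return, Cruise}.
Land ∈ Sat(EG AG (¬airborne → EX (¬returning ∧ ¬armed))).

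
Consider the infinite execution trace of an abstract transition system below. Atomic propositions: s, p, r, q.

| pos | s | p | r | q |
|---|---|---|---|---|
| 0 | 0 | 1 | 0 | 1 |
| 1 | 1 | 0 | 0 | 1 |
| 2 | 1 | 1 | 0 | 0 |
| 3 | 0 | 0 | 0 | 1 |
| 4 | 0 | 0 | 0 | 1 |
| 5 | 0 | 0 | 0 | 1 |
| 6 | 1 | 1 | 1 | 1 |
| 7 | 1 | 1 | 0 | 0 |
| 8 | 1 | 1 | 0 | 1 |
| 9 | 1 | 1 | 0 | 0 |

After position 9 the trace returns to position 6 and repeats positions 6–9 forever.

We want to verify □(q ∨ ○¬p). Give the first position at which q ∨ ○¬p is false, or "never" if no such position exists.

Check q ∨ ○¬p at each position in order: 0 ✓, 1 ✓, 2 ✓, 3 ✓, 4 ✓, 5 ✓, 6 ✓.
At position 7 the labels are {p, s} and the next position 8 has {p, q, s}, so q ∨ ○¬p is false there. This is the first violation.

7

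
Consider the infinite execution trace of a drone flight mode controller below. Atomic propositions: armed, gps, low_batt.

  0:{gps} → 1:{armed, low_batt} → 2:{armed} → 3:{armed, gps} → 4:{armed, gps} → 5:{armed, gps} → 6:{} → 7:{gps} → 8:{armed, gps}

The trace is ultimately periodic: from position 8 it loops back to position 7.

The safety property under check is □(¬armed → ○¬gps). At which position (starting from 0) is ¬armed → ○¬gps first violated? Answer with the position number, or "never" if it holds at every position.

6

Check ¬armed → ○¬gps at each position in order: 0 ✓, 1 ✓, 2 ✓, 3 ✓, 4 ✓, 5 ✓.
At position 6 the labels are {} and the next position 7 has {gps}, so ¬armed → ○¬gps is false there. This is the first violation.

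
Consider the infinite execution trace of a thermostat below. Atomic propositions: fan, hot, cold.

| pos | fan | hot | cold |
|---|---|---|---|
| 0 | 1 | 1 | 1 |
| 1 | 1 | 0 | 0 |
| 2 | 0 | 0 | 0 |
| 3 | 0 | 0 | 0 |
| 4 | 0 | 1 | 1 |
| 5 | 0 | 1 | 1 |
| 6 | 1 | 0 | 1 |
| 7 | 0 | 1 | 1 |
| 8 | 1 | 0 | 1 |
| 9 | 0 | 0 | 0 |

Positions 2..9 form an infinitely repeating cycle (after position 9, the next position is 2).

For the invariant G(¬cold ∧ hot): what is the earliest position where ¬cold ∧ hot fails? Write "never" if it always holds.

0

At position 0 the labels are {cold, fan, hot}, so ¬cold ∧ hot is false there. This is the first violation.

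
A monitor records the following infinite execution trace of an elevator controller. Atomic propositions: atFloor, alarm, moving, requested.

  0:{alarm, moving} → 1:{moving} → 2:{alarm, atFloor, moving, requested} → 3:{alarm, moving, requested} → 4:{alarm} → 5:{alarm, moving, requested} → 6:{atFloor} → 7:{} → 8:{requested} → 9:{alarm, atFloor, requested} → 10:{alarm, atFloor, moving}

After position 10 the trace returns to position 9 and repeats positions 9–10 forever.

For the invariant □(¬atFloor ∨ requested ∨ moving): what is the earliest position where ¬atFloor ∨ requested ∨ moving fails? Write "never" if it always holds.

6

Check ¬atFloor ∨ requested ∨ moving at each position in order: 0 ✓, 1 ✓, 2 ✓, 3 ✓, 4 ✓, 5 ✓.
At position 6 the labels are {atFloor}, so ¬atFloor ∨ requested ∨ moving is false there. This is the first violation.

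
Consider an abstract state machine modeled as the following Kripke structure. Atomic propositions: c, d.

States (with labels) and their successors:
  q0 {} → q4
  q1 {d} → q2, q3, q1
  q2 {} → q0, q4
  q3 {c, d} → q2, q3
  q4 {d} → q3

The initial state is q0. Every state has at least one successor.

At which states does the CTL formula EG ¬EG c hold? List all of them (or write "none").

States satisfying ¬EG c: {q0, q1, q2, q4}.
States satisfying EG ¬EG c: {q1}.

{q1}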